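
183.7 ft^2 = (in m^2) 1 ft^2 = 0.09290304 m^2, so 183.7 ft^2 = 183.7 * 0.09290304 = 17.066288 m^2. Result: 17.066288 m^2 ≈ 17.07 m^2 (4 s.f.). Final answer: 17.07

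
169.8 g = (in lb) 0.3743. Check: 1 g = 0.001 kg, so 169.8 g = 169.8 * 0.001 = 0.1698 kg. 1 lb = 0.45359237 kg, so 0.1698 kg = 0.1698 / 0.45359237 = 0.37434492 lb ≈ 0.3743 lb (4 s.f.).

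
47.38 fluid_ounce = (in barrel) 0.008813. Check: 1 fluid_ounce = 2.957353e-05 m^3, so 47.38 fluid_ounce = 47.38 * 2.957353e-05 = 0.0014011938 m^3. 1 barrel = 0.15898729 m^3, so 0.0014011938 m^3 = 0.0014011938 / 0.15898729 = 0.008813244 barrel ≈ 0.008813 barrel (4 s.f.).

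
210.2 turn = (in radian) 1 turn = 6.2831853 rad, so 210.2 turn = 210.2 * 6.2831853 = 1320.7256 rad. 1320.7256 rad = 1320.7256 radian ≈ 1321 radian (4 s.f.). Final answer: 1321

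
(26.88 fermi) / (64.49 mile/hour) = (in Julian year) 1 fermi = 1e-15 m, so 26.88 fermi = 26.88 * 1e-15 = 2.688e-14 m. 1 mile/hour = 0.44704 m/s, so 64.49 mile/hour = 64.49 * 0.44704 = 28.82961 m/s. Combine: 2.688e-14 m / 28.82961 m/s = 9.3237475e-16 s. 1 Julian year = 31557600 s, so 9.3237475e-16 s = 9.3237475e-16 / 31557600 = 2.9545173e-23 Julian year ≈ 2.955e-23 Julian year (4 s.f.). Final answer: 2.955e-23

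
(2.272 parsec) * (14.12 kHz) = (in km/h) 3.564e+21. Check: 1 parsec = 3.0856776e+16 m, so 2.272 parsec = 2.272 * 3.0856776e+16 = 7.0106595e+16 m. 1 kHz = 1000 Hz, so 14.12 kHz = 14.12 * 1000 = 14120 Hz. Combine: 7.0106595e+16 m * 14120 Hz = 9.8990512e+20 m/s. 1 km/h = 0.27777778 m/s, so 9.8990512e+20 m/s = 9.8990512e+20 / 0.27777778 = 3.5636584e+21 km/h ≈ 3.564e+21 km/h (4 s.f.).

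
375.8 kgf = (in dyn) 1 kgf = 9.80665 N, so 375.8 kgf = 375.8 * 9.80665 = 3685.3391 N. 1 dyn = 1e-05 N, so 3685.3391 N = 3685.3391 / 1e-05 = 3.6853391e+08 dyn ≈ 3.685e+08 dyn (4 s.f.). Final answer: 3.685e+08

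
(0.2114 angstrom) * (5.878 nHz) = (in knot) 2.415e-19. Check: 1 angstrom = 1e-10 m, so 0.2114 angstrom = 0.2114 * 1e-10 = 2.114e-11 m. 1 nHz = 1e-09 Hz, so 5.878 nHz = 5.878 * 1e-09 = 5.878e-09 Hz. Combine: 2.114e-11 m * 5.878e-09 Hz = 1.2426092e-19 m/s. 1 knot = 0.51444444 m/s, so 1.2426092e-19 m/s = 1.2426092e-19 / 0.51444444 = 2.415439e-19 knot ≈ 2.415e-19 knot (4 s.f.).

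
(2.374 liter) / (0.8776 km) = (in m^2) 1 liter = 0.001 m^3, so 2.374 liter = 2.374 * 0.001 = 0.002374 m^3. 1 km = 1000 m, so 0.8776 km = 0.8776 * 1000 = 877.6 m. Combine: 0.002374 m^3 / 877.6 m = 2.7051048e-06 m^2. Result: 2.7051048e-06 m^2 ≈ 2.705e-06 m^2 (4 s.f.). Final answer: 2.705e-06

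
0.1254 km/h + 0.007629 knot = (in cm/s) 1 km/h = 0.27777778 m/s, so 0.1254 km/h = 0.1254 * 0.27777778 = 0.034833333 m/s. 1 knot = 0.51444444 m/s, so 0.007629 knot = 0.007629 * 0.51444444 = 0.0039246967 m/s. Sum: 0.034833333 + 0.0039246967 = 0.03875803 m/s. 1 cm/s = 0.01 m/s, so 0.03875803 m/s = 0.03875803 / 0.01 = 3.875803 cm/s ≈ 3.876 cm/s (4 s.f.). Final answer: 3.876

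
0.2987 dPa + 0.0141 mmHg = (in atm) 1.885e-05. Check: 1 dPa = 0.1 Pa, so 0.2987 dPa = 0.2987 * 0.1 = 0.02987 Pa. 1 mmHg = 133.32237 Pa, so 0.0141 mmHg = 0.0141 * 133.32237 = 1.8798454 Pa. Sum: 0.02987 + 1.8798454 = 1.9097154 Pa. 1 atm = 101325 Pa, so 1.9097154 Pa = 1.9097154 / 101325 = 1.8847426e-05 atm ≈ 1.885e-05 atm (4 s.f.).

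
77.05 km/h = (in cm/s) 1 km/h = 0.27777778 m/s, so 77.05 km/h = 77.05 * 0.27777778 = 21.402778 m/s. 1 cm/s = 0.01 m/s, so 21.402778 m/s = 21.402778 / 0.01 = 2140.2778 cm/s ≈ 2140 cm/s (4 s.f.). Final answer: 2140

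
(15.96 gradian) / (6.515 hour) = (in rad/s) 1 gradian = 0.015707963 rad, so 15.96 gradian = 15.96 * 0.015707963 = 0.25069909 rad. 1 hour = 3600 s, so 6.515 hour = 6.515 * 3600 = 23454 s. Combine: 0.25069909 rad / 23454 s = 1.068897e-05 rad/s. Result: 1.068897e-05 rad/s ≈ 1.069e-05 rad/s (4 s.f.). Final answer: 1.069e-05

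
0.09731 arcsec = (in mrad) 0.0004718. Check: 1 arcsec = 4.8481368e-06 rad, so 0.09731 arcsec = 0.09731 * 4.8481368e-06 = 4.7177219e-07 rad. 1 mrad = 0.001 rad, so 4.7177219e-07 rad = 4.7177219e-07 / 0.001 = 0.00047177219 mrad ≈ 0.0004718 mrad (4 s.f.).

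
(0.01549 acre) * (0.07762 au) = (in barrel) 1 acre = 4046.8564 m^2, so 0.01549 acre = 0.01549 * 4046.8564 = 62.685806 m^2. 1 au = 1.4959787e+11 m, so 0.07762 au = 0.07762 * 1.4959787e+11 = 1.1611787e+10 m. Combine: 62.685806 m^2 * 1.1611787e+10 m = 7.2789421e+11 m^3. 1 barrel = 0.15898729 m^3, so 7.2789421e+11 m^3 = 7.2789421e+11 / 0.15898729 = 4.5783168e+12 barrel ≈ 4.578e+12 barrel (4 s.f.). Final answer: 4.578e+12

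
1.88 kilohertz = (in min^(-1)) 1 kilohertz = 1000 Hz, so 1.88 kilohertz = 1.88 * 1000 = 1880 Hz. 1 min^(-1) = 0.016666667 Hz, so 1880 Hz = 1880 / 0.016666667 = 112800 min^(-1) ≈ 1.128e+05 min^(-1) (4 s.f.). Final answer: 1.128e+05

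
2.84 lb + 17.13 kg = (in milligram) 1 lb = 0.45359237 kg, so 2.84 lb = 2.84 * 0.45359237 = 1.2882023 kg. 17.13 kg is already in kg. Sum: 1.2882023 + 17.13 = 18.418202 kg. 1 milligram = 1e-06 kg, so 18.418202 kg = 18.418202 / 1e-06 = 18418202 milligram ≈ 1.842e+07 milligram (4 s.f.). Final answer: 1.842e+07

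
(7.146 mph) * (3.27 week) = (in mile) 3926. Check: 1 mph = 0.44704 m/s, so 7.146 mph = 7.146 * 0.44704 = 3.1945478 m/s. 1 week = 604800 s, so 3.27 week = 3.27 * 604800 = 1977696 s. Combine: 3.1945478 m/s * 1977696 s = 6317844.5 m. 1 mile = 1609.344 m, so 6317844.5 m = 6317844.5 / 1609.344 = 3925.7266 mile ≈ 3926 mile (4 s.f.).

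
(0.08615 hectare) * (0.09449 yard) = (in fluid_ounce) 1 hectare = 10000 m^2, so 0.08615 hectare = 0.08615 * 10000 = 861.5 m^2. 1 yard = 0.9144 m, so 0.09449 yard = 0.09449 * 0.9144 = 0.086401656 m. Combine: 861.5 m^2 * 0.086401656 m = 74.435027 m^3. 1 fluid_ounce = 2.957353e-05 m^3, so 74.435027 m^3 = 74.435027 / 2.957353e-05 = 2516947.7 fluid_ounce ≈ 2.517e+06 fluid_ounce (4 s.f.). Final answer: 2.517e+06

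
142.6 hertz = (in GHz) 142.6 hertz = 142.6 Hz. 1 GHz = 1e+09 Hz, so 142.6 Hz = 142.6 / 1e+09 = 1.426e-07 GHz. Final answer: 1.426e-07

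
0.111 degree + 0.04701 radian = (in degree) 1 degree = 0.017453293 rad, so 0.111 degree = 0.111 * 0.017453293 = 0.0019373155 rad. 0.04701 radian = 0.04701 rad. Sum: 0.0019373155 + 0.04701 = 0.048947315 rad. 1 degree = 0.017453293 rad, so 0.048947315 rad = 0.048947315 / 0.017453293 = 2.8044746 degree ≈ 2.804 degree (4 s.f.). Final answer: 2.804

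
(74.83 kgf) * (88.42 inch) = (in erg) 1.648e+10. Check: 1 kgf = 9.80665 N, so 74.83 kgf = 74.83 * 9.80665 = 733.83162 N. 1 inch = 0.0254 m, so 88.42 inch = 88.42 * 0.0254 = 2.245868 m. Combine: 733.83162 N * 2.245868 m = 1648.089 J. 1 erg = 1e-07 J, so 1648.089 J = 1648.089 / 1e-07 = 1.648089e+10 erg ≈ 1.648e+10 erg (4 s.f.).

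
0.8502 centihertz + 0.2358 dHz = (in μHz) 3.208e+04. Check: 1 centihertz = 0.01 Hz, so 0.8502 centihertz = 0.8502 * 0.01 = 0.008502 Hz. 1 dHz = 0.1 Hz, so 0.2358 dHz = 0.2358 * 0.1 = 0.02358 Hz. Sum: 0.008502 + 0.02358 = 0.032082 Hz. 1 μHz = 1e-06 Hz, so 0.032082 Hz = 0.032082 / 1e-06 = 32082 μHz ≈ 3.208e+04 μHz (4 s.f.).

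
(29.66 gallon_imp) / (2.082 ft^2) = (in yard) 1 gallon_imp = 0.00454609 m^3, so 29.66 gallon_imp = 29.66 * 0.00454609 = 0.13483703 m^3. 1 ft^2 = 0.09290304 m^2, so 2.082 ft^2 = 2.082 * 0.09290304 = 0.19342413 m^2. Combine: 0.13483703 m^3 / 0.19342413 m^2 = 0.69710553 m. 1 yard = 0.9144 m, so 0.69710553 m = 0.69710553 / 0.9144 = 0.76236387 yard ≈ 0.7624 yard (4 s.f.). Final answer: 0.7624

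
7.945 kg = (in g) 7945. Check: 1 g = 0.001 kg, so 7.945 kg = 7.945 / 0.001 = 7945 g.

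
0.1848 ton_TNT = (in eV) 4.826e+27. Check: 1 ton_TNT = 4.184e+09 J, so 0.1848 ton_TNT = 0.1848 * 4.184e+09 = 7.732032e+08 J. 1 eV = 1.6021766e-19 J, so 7.732032e+08 J = 7.732032e+08 / 1.6021766e-19 = 4.8259548e+27 eV ≈ 4.826e+27 eV (4 s.f.).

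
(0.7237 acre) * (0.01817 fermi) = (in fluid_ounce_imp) 1.873e-09. Check: 1 acre = 4046.8564 m^2, so 0.7237 acre = 0.7237 * 4046.8564 = 2928.71 m^2. 1 fermi = 1e-15 m, so 0.01817 fermi = 0.01817 * 1e-15 = 1.817e-17 m. Combine: 2928.71 m^2 * 1.817e-17 m = 5.3214661e-14 m^3. 1 fluid_ounce_imp = 2.8413063e-05 m^3, so 5.3214661e-14 m^3 = 5.3214661e-14 / 2.8413063e-05 = 1.8728942e-09 fluid_ounce_imp ≈ 1.873e-09 fluid_ounce_imp (4 s.f.).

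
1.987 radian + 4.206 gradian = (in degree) 117.6. Check: 1.987 radian = 1.987 rad. 1 gradian = 0.015707963 rad, so 4.206 gradian = 4.206 * 0.015707963 = 0.066067694 rad. Sum: 1.987 + 0.066067694 = 2.0530677 rad. 1 degree = 0.017453293 rad, so 2.0530677 rad = 2.0530677 / 0.017453293 = 117.63211 degree ≈ 117.6 degree (4 s.f.).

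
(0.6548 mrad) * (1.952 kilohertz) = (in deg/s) 73.23. Check: 1 mrad = 0.001 rad, so 0.6548 mrad = 0.6548 * 0.001 = 0.0006548 rad. 1 kilohertz = 1000 Hz, so 1.952 kilohertz = 1.952 * 1000 = 1952 Hz. Combine: 0.0006548 rad * 1952 Hz = 1.2781696 rad/s. 1 deg/s = 0.017453293 rad/s, so 1.2781696 rad/s = 1.2781696 / 0.017453293 = 73.233724 deg/s ≈ 73.23 deg/s (4 s.f.).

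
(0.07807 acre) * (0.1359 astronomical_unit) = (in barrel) 4.04e+13. Check: 1 acre = 4046.8564 m^2, so 0.07807 acre = 0.07807 * 4046.8564 = 315.93808 m^2. 1 astronomical_unit = 1.4959787e+11 m, so 0.1359 astronomical_unit = 0.1359 * 1.4959787e+11 = 2.0330351e+10 m. Combine: 315.93808 m^2 * 2.0330351e+10 m = 6.423132e+12 m^3. 1 barrel = 0.15898729 m^3, so 6.423132e+12 m^3 = 6.423132e+12 / 0.15898729 = 4.0400285e+13 barrel ≈ 4.04e+13 barrel (4 s.f.).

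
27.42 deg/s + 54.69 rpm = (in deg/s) 1 deg/s = 0.017453293 rad/s, so 27.42 deg/s = 27.42 * 0.017453293 = 0.47856928 rad/s. 1 rpm = 0.10471976 rad/s, so 54.69 rpm = 54.69 * 0.10471976 = 5.7271234 rad/s. Sum: 0.47856928 + 5.7271234 = 6.2056927 rad/s. 1 deg/s = 0.017453293 rad/s, so 6.2056927 rad/s = 6.2056927 / 0.017453293 = 355.56 deg/s ≈ 355.6 deg/s (4 s.f.). Final answer: 355.6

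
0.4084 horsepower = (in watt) 1 horsepower = 745.69987 W, so 0.4084 horsepower = 0.4084 * 745.69987 = 304.54383 W. 304.54383 W = 304.54383 watt ≈ 304.5 watt (4 s.f.). Final answer: 304.5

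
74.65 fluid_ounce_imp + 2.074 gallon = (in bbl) 0.06272. Check: 1 fluid_ounce_imp = 2.8413063e-05 m^3, so 74.65 fluid_ounce_imp = 74.65 * 2.8413063e-05 = 0.0021210351 m^3. 1 gallon = 0.0037854118 m^3, so 2.074 gallon = 2.074 * 0.0037854118 = 0.007850944 m^3. Sum: 0.0021210351 + 0.007850944 = 0.0099719792 m^3. 1 bbl = 0.15898729 m^3, so 0.0099719792 m^3 = 0.0099719792 / 0.15898729 = 0.062721862 bbl ≈ 0.06272 bbl (4 s.f.).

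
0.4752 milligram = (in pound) 1 milligram = 1e-06 kg, so 0.4752 milligram = 0.4752 * 1e-06 = 4.752e-07 kg. 1 pound = 0.45359237 kg, so 4.752e-07 kg = 4.752e-07 / 0.45359237 = 1.0476367e-06 pound ≈ 1.048e-06 pound (4 s.f.). Final answer: 1.048e-06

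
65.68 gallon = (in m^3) 1 gallon = 0.0037854118 m^3, so 65.68 gallon = 65.68 * 0.0037854118 = 0.24862585 m^3. Result: 0.24862585 m^3 ≈ 0.2486 m^3 (4 s.f.). Final answer: 0.2486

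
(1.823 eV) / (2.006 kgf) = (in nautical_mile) 1 eV = 1.6021766e-19 J, so 1.823 eV = 1.823 * 1.6021766e-19 = 2.920768e-19 J. 1 kgf = 9.80665 N, so 2.006 kgf = 2.006 * 9.80665 = 19.67214 N. Combine: 2.920768e-19 J / 19.67214 N = 1.4847231e-20 m. 1 nautical_mile = 1852 m, so 1.4847231e-20 m = 1.4847231e-20 / 1852 = 8.0168633e-24 nautical_mile ≈ 8.017e-24 nautical_mile (4 s.f.). Final answer: 8.017e-24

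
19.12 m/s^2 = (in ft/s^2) 1 ft/s^2 = 0.3048 m/s^2, so 19.12 m/s^2 = 19.12 / 0.3048 = 62.729659 ft/s^2 ≈ 62.73 ft/s^2 (4 s.f.). Final answer: 62.73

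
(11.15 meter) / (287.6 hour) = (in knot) 11.15 meter = 11.15 m. 1 hour = 3600 s, so 287.6 hour = 287.6 * 3600 = 1035360 s. Combine: 11.15 m / 1035360 s = 1.0769201e-05 m/s. 1 knot = 0.51444444 m/s, so 1.0769201e-05 m/s = 1.0769201e-05 / 0.51444444 = 2.0933652e-05 knot ≈ 2.093e-05 knot (4 s.f.). Final answer: 2.093e-05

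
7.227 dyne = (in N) 1 dyne = 1e-05 N, so 7.227 dyne = 7.227 * 1e-05 = 7.227e-05 N. Result: 7.227e-05 N. Final answer: 7.227e-05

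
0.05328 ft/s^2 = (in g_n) 1 ft/s^2 = 0.3048 m/s^2, so 0.05328 ft/s^2 = 0.05328 * 0.3048 = 0.016239744 m/s^2. 1 g_n = 9.80665 m/s^2, so 0.016239744 m/s^2 = 0.016239744 / 9.80665 = 0.001655993 g_n ≈ 0.001656 g_n (4 s.f.). Final answer: 0.001656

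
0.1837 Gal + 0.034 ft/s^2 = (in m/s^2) 1 Gal = 0.01 m/s^2, so 0.1837 Gal = 0.1837 * 0.01 = 0.001837 m/s^2. 1 ft/s^2 = 0.3048 m/s^2, so 0.034 ft/s^2 = 0.034 * 0.3048 = 0.0103632 m/s^2. Sum: 0.001837 + 0.0103632 = 0.0122002 m/s^2. Result: 0.0122002 m/s^2 ≈ 0.0122 m/s^2 (4 s.f.). Final answer: 0.0122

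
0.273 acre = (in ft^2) 1.189e+04. Check: 1 acre = 4046.8564 m^2, so 0.273 acre = 0.273 * 4046.8564 = 1104.7918 m^2. 1 ft^2 = 0.09290304 m^2, so 1104.7918 m^2 = 1104.7918 / 0.09290304 = 11891.88 ft^2 ≈ 1.189e+04 ft^2 (4 s.f.).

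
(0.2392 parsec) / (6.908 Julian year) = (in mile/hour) 1 parsec = 3.0856776e+16 m, so 0.2392 parsec = 0.2392 * 3.0856776e+16 = 7.3809408e+15 m. 1 Julian year = 31557600 s, so 6.908 Julian year = 6.908 * 31557600 = 2.179999e+08 s. Combine: 7.3809408e+15 m / 2.179999e+08 s = 33857542 m/s. 1 mile/hour = 0.44704 m/s, so 33857542 m/s = 33857542 / 0.44704 = 75737164 mile/hour ≈ 7.574e+07 mile/hour (4 s.f.). Final answer: 7.574e+07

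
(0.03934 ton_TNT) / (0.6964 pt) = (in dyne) 1 ton_TNT = 4.184e+09 J, so 0.03934 ton_TNT = 0.03934 * 4.184e+09 = 1.6459856e+08 J. 1 pt = 0.00035277778 m, so 0.6964 pt = 0.6964 * 0.00035277778 = 0.00024567444 m. Combine: 1.6459856e+08 J / 0.00024567444 m = 6.699865e+11 N. 1 dyne = 1e-05 N, so 6.699865e+11 N = 6.699865e+11 / 1e-05 = 6.699865e+16 dyne ≈ 6.7e+16 dyne (4 s.f.). Final answer: 6.7e+16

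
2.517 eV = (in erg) 4.033e-12. Check: 1 eV = 1.6021766e-19 J, so 2.517 eV = 2.517 * 1.6021766e-19 = 4.0326786e-19 J. 1 erg = 1e-07 J, so 4.0326786e-19 J = 4.0326786e-19 / 1e-07 = 4.0326786e-12 erg ≈ 4.033e-12 erg (4 s.f.).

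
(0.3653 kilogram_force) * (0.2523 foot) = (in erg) 2.755e+06. Check: 1 kilogram_force = 9.80665 N, so 0.3653 kilogram_force = 0.3653 * 9.80665 = 3.5823692 N. 1 foot = 0.3048 m, so 0.2523 foot = 0.2523 * 0.3048 = 0.07690104 m. Combine: 3.5823692 N * 0.07690104 m = 0.27548792 J. 1 erg = 1e-07 J, so 0.27548792 J = 0.27548792 / 1e-07 = 2754879.2 erg ≈ 2.755e+06 erg (4 s.f.).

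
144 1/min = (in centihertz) 1 1/min = 0.016666667 Hz, so 144 1/min = 144 * 0.016666667 = 2.4 Hz. 1 centihertz = 0.01 Hz, so 2.4 Hz = 2.4 / 0.01 = 240 centihertz. Final answer: 240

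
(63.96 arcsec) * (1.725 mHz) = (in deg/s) 1 arcsec = 4.8481368e-06 rad, so 63.96 arcsec = 63.96 * 4.8481368e-06 = 0.00031008683 rad. 1 mHz = 0.001 Hz, so 1.725 mHz = 1.725 * 0.001 = 0.001725 Hz. Combine: 0.00031008683 rad * 0.001725 Hz = 5.3489978e-07 rad/s. 1 deg/s = 0.017453293 rad/s, so 5.3489978e-07 rad/s = 5.3489978e-07 / 0.017453293 = 3.06475e-05 deg/s ≈ 3.065e-05 deg/s (4 s.f.). Final answer: 3.065e-05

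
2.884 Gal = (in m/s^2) 0.02884. Check: 1 Gal = 0.01 m/s^2, so 2.884 Gal = 2.884 * 0.01 = 0.02884 m/s^2. Result: 0.02884 m/s^2.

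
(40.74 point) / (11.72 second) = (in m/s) 1 point = 0.00035277778 m, so 40.74 point = 40.74 * 0.00035277778 = 0.014372167 m. 11.72 second = 11.72 s. Combine: 0.014372167 m / 11.72 s = 0.0012262941 m/s. Result: 0.0012262941 m/s ≈ 0.001226 m/s (4 s.f.). Final answer: 0.001226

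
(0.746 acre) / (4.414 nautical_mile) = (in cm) 36.93. Check: 1 acre = 4046.8564 m^2, so 0.746 acre = 0.746 * 4046.8564 = 3018.9549 m^2. 1 nautical_mile = 1852 m, so 4.414 nautical_mile = 4.414 * 1852 = 8174.728 m. Combine: 3018.9549 m^2 / 8174.728 m = 0.36930341 m. 1 cm = 0.01 m, so 0.36930341 m = 0.36930341 / 0.01 = 36.930341 cm ≈ 36.93 cm (4 s.f.).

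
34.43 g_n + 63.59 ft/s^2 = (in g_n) 1 g_n = 9.80665 m/s^2, so 34.43 g_n = 34.43 * 9.80665 = 337.64296 m/s^2. 1 ft/s^2 = 0.3048 m/s^2, so 63.59 ft/s^2 = 63.59 * 0.3048 = 19.382232 m/s^2. Sum: 337.64296 + 19.382232 = 357.02519 m/s^2. 1 g_n = 9.80665 m/s^2, so 357.02519 m/s^2 = 357.02519 / 9.80665 = 36.406438 g_n ≈ 36.41 g_n (4 s.f.). Final answer: 36.41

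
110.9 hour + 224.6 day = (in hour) 1 hour = 3600 s, so 110.9 hour = 110.9 * 3600 = 399240 s. 1 day = 86400 s, so 224.6 day = 224.6 * 86400 = 19405440 s. Sum: 399240 + 19405440 = 19804680 s. 1 hour = 3600 s, so 19804680 s = 19804680 / 3600 = 5501.3 hour ≈ 5501 hour (4 s.f.). Final answer: 5501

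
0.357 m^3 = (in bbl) 2.245. Check: 1 bbl = 0.15898729 m^3, so 0.357 m^3 = 0.357 / 0.15898729 = 2.2454624 bbl ≈ 2.245 bbl (4 s.f.).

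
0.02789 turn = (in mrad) 175.2. Check: 1 turn = 6.2831853 rad, so 0.02789 turn = 0.02789 * 6.2831853 = 0.17523804 rad. 1 mrad = 0.001 rad, so 0.17523804 rad = 0.17523804 / 0.001 = 175.23804 mrad ≈ 175.2 mrad (4 s.f.).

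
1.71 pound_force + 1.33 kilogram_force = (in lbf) 1 pound_force = 4.4482216 N, so 1.71 pound_force = 1.71 * 4.4482216 = 7.606459 N. 1 kilogram_force = 9.80665 N, so 1.33 kilogram_force = 1.33 * 9.80665 = 13.042844 N. Sum: 7.606459 + 13.042844 = 20.649303 N. 1 lbf = 4.4482216 N, so 20.649303 N = 20.649303 / 4.4482216 = 4.6421481 lbf ≈ 4.642 lbf (4 s.f.). Final answer: 4.642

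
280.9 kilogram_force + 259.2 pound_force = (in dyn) 1 kilogram_force = 9.80665 N, so 280.9 kilogram_force = 280.9 * 9.80665 = 2754.688 N. 1 pound_force = 4.4482216 N, so 259.2 pound_force = 259.2 * 4.4482216 = 1152.979 N. Sum: 2754.688 + 1152.979 = 3907.667 N. 1 dyn = 1e-05 N, so 3907.667 N = 3907.667 / 1e-05 = 3.907667e+08 dyn ≈ 3.908e+08 dyn (4 s.f.). Final answer: 3.908e+08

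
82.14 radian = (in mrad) 8.214e+04. Check: 82.14 radian = 82.14 rad. 1 mrad = 0.001 rad, so 82.14 rad = 82.14 / 0.001 = 82140 mrad ≈ 8.214e+04 mrad (4 s.f.).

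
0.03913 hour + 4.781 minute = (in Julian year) 1 hour = 3600 s, so 0.03913 hour = 0.03913 * 3600 = 140.868 s. 1 minute = 60 s, so 4.781 minute = 4.781 * 60 = 286.86 s. Sum: 140.868 + 286.86 = 427.728 s. 1 Julian year = 31557600 s, so 427.728 s = 427.728 / 31557600 = 1.3553882e-05 Julian year ≈ 1.355e-05 Julian year (4 s.f.). Final answer: 1.355e-05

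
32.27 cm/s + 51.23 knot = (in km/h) 96.04. Check: 1 cm/s = 0.01 m/s, so 32.27 cm/s = 32.27 * 0.01 = 0.3227 m/s. 1 knot = 0.51444444 m/s, so 51.23 knot = 51.23 * 0.51444444 = 26.354989 m/s. Sum: 0.3227 + 26.354989 = 26.677689 m/s. 1 km/h = 0.27777778 m/s, so 26.677689 m/s = 26.677689 / 0.27777778 = 96.03968 km/h ≈ 96.04 km/h (4 s.f.).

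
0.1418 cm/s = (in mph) 1 cm/s = 0.01 m/s, so 0.1418 cm/s = 0.1418 * 0.01 = 0.001418 m/s. 1 mph = 0.44704 m/s, so 0.001418 m/s = 0.001418 / 0.44704 = 0.0031719757 mph ≈ 0.003172 mph (4 s.f.). Final answer: 0.003172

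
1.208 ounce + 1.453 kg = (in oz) 52.46. Check: 1 ounce = 0.028349523 kg, so 1.208 ounce = 1.208 * 0.028349523 = 0.034246224 kg. 1.453 kg is already in kg. Sum: 0.034246224 + 1.453 = 1.4872462 kg. 1 oz = 0.028349523 kg, so 1.4872462 kg = 1.4872462 / 0.028349523 = 52.461067 oz ≈ 52.46 oz (4 s.f.).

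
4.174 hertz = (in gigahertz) 4.174e-09. Check: 4.174 hertz = 4.174 Hz. 1 gigahertz = 1e+09 Hz, so 4.174 Hz = 4.174 / 1e+09 = 4.174e-09 gigahertz.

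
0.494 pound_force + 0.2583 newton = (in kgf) 0.2504. Check: 1 pound_force = 4.4482216 N, so 0.494 pound_force = 0.494 * 4.4482216 = 2.1974215 N. 0.2583 newton = 0.2583 N. Sum: 2.1974215 + 0.2583 = 2.4557215 N. 1 kgf = 9.80665 N, so 2.4557215 N = 2.4557215 / 9.80665 = 0.2504139 kgf ≈ 0.2504 kgf (4 s.f.).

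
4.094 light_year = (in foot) 1.271e+17. Check: 1 light_year = 9.4607305e+15 m, so 4.094 light_year = 4.094 * 9.4607305e+15 = 3.8732231e+16 m. 1 foot = 0.3048 m, so 3.8732231e+16 m = 3.8732231e+16 / 0.3048 = 1.2707425e+17 foot ≈ 1.271e+17 foot (4 s.f.).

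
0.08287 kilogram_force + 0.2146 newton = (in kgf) 0.1048. Check: 1 kilogram_force = 9.80665 N, so 0.08287 kilogram_force = 0.08287 * 9.80665 = 0.81267709 N. 0.2146 newton = 0.2146 N. Sum: 0.81267709 + 0.2146 = 1.0272771 N. 1 kgf = 9.80665 N, so 1.0272771 N = 1.0272771 / 9.80665 = 0.10475311 kgf ≈ 0.1048 kgf (4 s.f.).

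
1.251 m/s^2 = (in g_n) 0.1276. Check: 1 g_n = 9.80665 m/s^2, so 1.251 m/s^2 = 1.251 / 9.80665 = 0.1275665 g_n ≈ 0.1276 g_n (4 s.f.).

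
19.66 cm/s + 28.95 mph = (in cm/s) 1314. Check: 1 cm/s = 0.01 m/s, so 19.66 cm/s = 19.66 * 0.01 = 0.1966 m/s. 1 mph = 0.44704 m/s, so 28.95 mph = 28.95 * 0.44704 = 12.941808 m/s. Sum: 0.1966 + 12.941808 = 13.138408 m/s. 1 cm/s = 0.01 m/s, so 13.138408 m/s = 13.138408 / 0.01 = 1313.8408 cm/s ≈ 1314 cm/s (4 s.f.).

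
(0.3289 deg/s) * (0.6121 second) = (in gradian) 0.2237. Check: 1 deg/s = 0.017453293 rad/s, so 0.3289 deg/s = 0.3289 * 0.017453293 = 0.0057403879 rad/s. 0.6121 second = 0.6121 s. Combine: 0.0057403879 rad/s * 0.6121 s = 0.0035136914 rad. 1 gradian = 0.015707963 rad, so 0.0035136914 rad = 0.0035136914 / 0.015707963 = 0.22368854 gradian ≈ 0.2237 gradian (4 s.f.).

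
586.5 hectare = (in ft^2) 6.313e+07. Check: 1 hectare = 10000 m^2, so 586.5 hectare = 586.5 * 10000 = 5865000 m^2. 1 ft^2 = 0.09290304 m^2, so 5865000 m^2 = 5865000 / 0.09290304 = 63130335 ft^2 ≈ 6.313e+07 ft^2 (4 s.f.).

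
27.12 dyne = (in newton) 1 dyne = 1e-05 N, so 27.12 dyne = 27.12 * 1e-05 = 0.0002712 N. 0.0002712 N = 0.0002712 newton. Final answer: 0.0002712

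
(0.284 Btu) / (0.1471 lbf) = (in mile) 1 Btu = 1055.0559 J, so 0.284 Btu = 0.284 * 1055.0559 = 299.63586 J. 1 lbf = 4.4482216 N, so 0.1471 lbf = 0.1471 * 4.4482216 = 0.6543334 N. Combine: 299.63586 J / 0.6543334 N = 457.92537 m. 1 mile = 1609.344 m, so 457.92537 m = 457.92537 / 1609.344 = 0.28454163 mile ≈ 0.2845 mile (4 s.f.). Final answer: 0.2845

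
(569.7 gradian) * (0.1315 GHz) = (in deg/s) 6.742e+10. Check: 1 gradian = 0.015707963 rad, so 569.7 gradian = 569.7 * 0.015707963 = 8.9488267 rad. 1 GHz = 1e+09 Hz, so 0.1315 GHz = 0.1315 * 1e+09 = 1.315e+08 Hz. Combine: 8.9488267 rad * 1.315e+08 Hz = 1.1767707e+09 rad/s. 1 deg/s = 0.017453293 rad/s, so 1.1767707e+09 rad/s = 1.1767707e+09 / 0.017453293 = 6.7423995e+10 deg/s ≈ 6.742e+10 deg/s (4 s.f.).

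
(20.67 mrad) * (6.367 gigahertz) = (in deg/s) 1 mrad = 0.001 rad, so 20.67 mrad = 20.67 * 0.001 = 0.02067 rad. 1 gigahertz = 1e+09 Hz, so 6.367 gigahertz = 6.367 * 1e+09 = 6.367e+09 Hz. Combine: 0.02067 rad * 6.367e+09 Hz = 1.3160589e+08 rad/s. 1 deg/s = 0.017453293 rad/s, so 1.3160589e+08 rad/s = 1.3160589e+08 / 0.017453293 = 7.5404621e+09 deg/s ≈ 7.54e+09 deg/s (4 s.f.). Final answer: 7.54e+09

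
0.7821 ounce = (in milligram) 1 ounce = 0.028349523 kg, so 0.7821 ounce = 0.7821 * 0.028349523 = 0.022172162 kg. 1 milligram = 1e-06 kg, so 0.022172162 kg = 0.022172162 / 1e-06 = 22172.162 milligram ≈ 2.217e+04 milligram (4 s.f.). Final answer: 2.217e+04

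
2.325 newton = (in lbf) 0.5227. Check: 2.325 newton = 2.325 N. 1 lbf = 4.4482216 N, so 2.325 N = 2.325 / 4.4482216 = 0.52268079 lbf ≈ 0.5227 lbf (4 s.f.).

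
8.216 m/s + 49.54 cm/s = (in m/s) 8.216 m/s is already in m/s. 1 cm/s = 0.01 m/s, so 49.54 cm/s = 49.54 * 0.01 = 0.4954 m/s. Sum: 8.216 + 0.4954 = 8.7114 m/s. Result: 8.7114 m/s ≈ 8.711 m/s (4 s.f.). Final answer: 8.711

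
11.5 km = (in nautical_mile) 6.21. Check: 1 km = 1000 m, so 11.5 km = 11.5 * 1000 = 11500 m. 1 nautical_mile = 1852 m, so 11500 m = 11500 / 1852 = 6.2095032 nautical_mile ≈ 6.21 nautical_mile (4 s.f.).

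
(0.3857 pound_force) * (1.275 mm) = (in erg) 2.187e+04. Check: 1 pound_force = 4.4482216 N, so 0.3857 pound_force = 0.3857 * 4.4482216 = 1.7156791 N. 1 mm = 0.001 m, so 1.275 mm = 1.275 * 0.001 = 0.001275 m. Combine: 1.7156791 N * 0.001275 m = 0.0021874908 J. 1 erg = 1e-07 J, so 0.0021874908 J = 0.0021874908 / 1e-07 = 21874.908 erg ≈ 2.187e+04 erg (4 s.f.).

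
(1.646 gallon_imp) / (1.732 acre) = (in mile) 6.634e-10. Check: 1 gallon_imp = 0.00454609 m^3, so 1.646 gallon_imp = 1.646 * 0.00454609 = 0.0074828641 m^3. 1 acre = 4046.8564 m^2, so 1.732 acre = 1.732 * 4046.8564 = 7009.1553 m^2. Combine: 0.0074828641 m^3 / 7009.1553 m^2 = 1.0675843e-06 m. 1 mile = 1609.344 m, so 1.0675843e-06 m = 1.0675843e-06 / 1609.344 = 6.6336613e-10 mile ≈ 6.634e-10 mile (4 s.f.).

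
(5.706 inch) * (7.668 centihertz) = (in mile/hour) 0.02486. Check: 1 inch = 0.0254 m, so 5.706 inch = 5.706 * 0.0254 = 0.1449324 m. 1 centihertz = 0.01 Hz, so 7.668 centihertz = 7.668 * 0.01 = 0.07668 Hz. Combine: 0.1449324 m * 0.07668 Hz = 0.011113416 m/s. 1 mile/hour = 0.44704 m/s, so 0.011113416 m/s = 0.011113416 / 0.44704 = 0.024860005 mile/hour ≈ 0.02486 mile/hour (4 s.f.).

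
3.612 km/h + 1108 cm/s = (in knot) 23.49. Check: 1 km/h = 0.27777778 m/s, so 3.612 km/h = 3.612 * 0.27777778 = 1.0033333 m/s. 1 cm/s = 0.01 m/s, so 1108 cm/s = 1108 * 0.01 = 11.08 m/s. Sum: 1.0033333 + 11.08 = 12.083333 m/s. 1 knot = 0.51444444 m/s, so 12.083333 m/s = 12.083333 / 0.51444444 = 23.488121 knot ≈ 23.49 knot (4 s.f.).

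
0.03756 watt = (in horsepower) 0.03756 watt = 0.03756 W. 1 horsepower = 745.69987 W, so 0.03756 W = 0.03756 / 745.69987 = 5.036879e-05 horsepower ≈ 5.037e-05 horsepower (4 s.f.). Final answer: 5.037e-05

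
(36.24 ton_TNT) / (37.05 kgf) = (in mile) 1 ton_TNT = 4.184e+09 J, so 36.24 ton_TNT = 36.24 * 4.184e+09 = 1.5162816e+11 J. 1 kgf = 9.80665 N, so 37.05 kgf = 37.05 * 9.80665 = 363.33638 N. Combine: 1.5162816e+11 J / 363.33638 N = 4.1732171e+08 m. 1 mile = 1609.344 m, so 4.1732171e+08 m = 4.1732171e+08 / 1609.344 = 259311.69 mile ≈ 2.593e+05 mile (4 s.f.). Final answer: 2.593e+05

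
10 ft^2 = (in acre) 1 ft^2 = 0.09290304 m^2, so 10 ft^2 = 10 * 0.09290304 = 0.9290304 m^2. 1 acre = 4046.8564 m^2, so 0.9290304 m^2 = 0.9290304 / 4046.8564 = 0.00022956841 acre ≈ 0.0002296 acre (4 s.f.). Final answer: 0.0002296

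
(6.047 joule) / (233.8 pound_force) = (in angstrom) 6.047 joule = 6.047 J. 1 pound_force = 4.4482216 N, so 233.8 pound_force = 233.8 * 4.4482216 = 1039.9942 N. Combine: 6.047 J / 1039.9942 N = 0.0058144554 m. 1 angstrom = 1e-10 m, so 0.0058144554 m = 0.0058144554 / 1e-10 = 58144554 angstrom ≈ 5.814e+07 angstrom (4 s.f.). Final answer: 5.814e+07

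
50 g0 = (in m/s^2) 1 g0 = 9.80665 m/s^2, so 50 g0 = 50 * 9.80665 = 490.3325 m/s^2. Result: 490.3325 m/s^2 ≈ 490.3 m/s^2 (4 s.f.). Final answer: 490.3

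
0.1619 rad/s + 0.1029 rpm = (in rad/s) 0.1619 rad/s is already in rad/s. 1 rpm = 0.10471976 rad/s, so 0.1029 rpm = 0.1029 * 0.10471976 = 0.010775663 rad/s. Sum: 0.1619 + 0.010775663 = 0.17267566 rad/s. Result: 0.17267566 rad/s ≈ 0.1727 rad/s (4 s.f.). Final answer: 0.1727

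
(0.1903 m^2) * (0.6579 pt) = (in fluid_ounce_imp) 0.1903 m^2 is already in m^2. 1 pt = 0.00035277778 m, so 0.6579 pt = 0.6579 * 0.00035277778 = 0.0002320925 m. Combine: 0.1903 m^2 * 0.0002320925 m = 4.4167203e-05 m^3. 1 fluid_ounce_imp = 2.8413063e-05 m^3, so 4.4167203e-05 m^3 = 4.4167203e-05 / 2.8413063e-05 = 1.5544682 fluid_ounce_imp ≈ 1.554 fluid_ounce_imp (4 s.f.). Final answer: 1.554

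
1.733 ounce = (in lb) 1 ounce = 0.028349523 kg, so 1.733 ounce = 1.733 * 0.028349523 = 0.049129724 kg. 1 lb = 0.45359237 kg, so 0.049129724 kg = 0.049129724 / 0.45359237 = 0.1083125 lb ≈ 0.1083 lb (4 s.f.). Final answer: 0.1083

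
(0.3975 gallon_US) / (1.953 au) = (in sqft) 5.544e-14. Check: 1 gallon_US = 0.0037854118 m^3, so 0.3975 gallon_US = 0.3975 * 0.0037854118 = 0.0015047012 m^3. 1 au = 1.4959787e+11 m, so 1.953 au = 1.953 * 1.4959787e+11 = 2.9216464e+11 m. Combine: 0.0015047012 m^3 / 2.9216464e+11 m = 5.1501824e-15 m^2. 1 sqft = 0.09290304 m^2, so 5.1501824e-15 m^2 = 5.1501824e-15 / 0.09290304 = 5.5436102e-14 sqft ≈ 5.544e-14 sqft (4 s.f.).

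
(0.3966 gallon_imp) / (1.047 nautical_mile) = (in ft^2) 1.001e-05. Check: 1 gallon_imp = 0.00454609 m^3, so 0.3966 gallon_imp = 0.3966 * 0.00454609 = 0.0018029793 m^3. 1 nautical_mile = 1852 m, so 1.047 nautical_mile = 1.047 * 1852 = 1939.044 m. Combine: 0.0018029793 m^3 / 1939.044 m = 9.2982897e-07 m^2. 1 ft^2 = 0.09290304 m^2, so 9.2982897e-07 m^2 = 9.2982897e-07 / 0.09290304 = 1.0008596e-05 ft^2 ≈ 1.001e-05 ft^2 (4 s.f.).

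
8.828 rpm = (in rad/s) 0.9245. Check: 1 rpm = 0.10471976 rad/s, so 8.828 rpm = 8.828 * 0.10471976 = 0.924466 rad/s. Result: 0.924466 rad/s ≈ 0.9245 rad/s (4 s.f.).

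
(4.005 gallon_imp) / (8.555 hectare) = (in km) 1 gallon_imp = 0.00454609 m^3, so 4.005 gallon_imp = 4.005 * 0.00454609 = 0.01820709 m^3. 1 hectare = 10000 m^2, so 8.555 hectare = 8.555 * 10000 = 85550 m^2. Combine: 0.01820709 m^3 / 85550 m^2 = 2.1282397e-07 m. 1 km = 1000 m, so 2.1282397e-07 m = 2.1282397e-07 / 1000 = 2.1282397e-10 km ≈ 2.128e-10 km (4 s.f.). Final answer: 2.128e-10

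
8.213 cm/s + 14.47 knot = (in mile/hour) 16.84. Check: 1 cm/s = 0.01 m/s, so 8.213 cm/s = 8.213 * 0.01 = 0.08213 m/s. 1 knot = 0.51444444 m/s, so 14.47 knot = 14.47 * 0.51444444 = 7.4440111 m/s. Sum: 0.08213 + 7.4440111 = 7.5261411 m/s. 1 mile/hour = 0.44704 m/s, so 7.5261411 m/s = 7.5261411 / 0.44704 = 16.835498 mile/hour ≈ 16.84 mile/hour (4 s.f.).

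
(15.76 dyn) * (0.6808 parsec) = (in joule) 3.311e+12. Check: 1 dyn = 1e-05 N, so 15.76 dyn = 15.76 * 1e-05 = 0.0001576 N. 1 parsec = 3.0856776e+16 m, so 0.6808 parsec = 0.6808 * 3.0856776e+16 = 2.1007293e+16 m. Combine: 0.0001576 N * 2.1007293e+16 m = 3.3107494e+12 J. 3.3107494e+12 J = 3.3107494e+12 joule ≈ 3.311e+12 joule (4 s.f.).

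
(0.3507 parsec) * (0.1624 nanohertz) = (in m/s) 1.757e+06. Check: 1 parsec = 3.0856776e+16 m, so 0.3507 parsec = 0.3507 * 3.0856776e+16 = 1.0821471e+16 m. 1 nanohertz = 1e-09 Hz, so 0.1624 nanohertz = 0.1624 * 1e-09 = 1.624e-10 Hz. Combine: 1.0821471e+16 m * 1.624e-10 Hz = 1757406.9 m/s. Result: 1757406.9 m/s ≈ 1.757e+06 m/s (4 s.f.).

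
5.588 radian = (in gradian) 355.7. Check: 5.588 radian = 5.588 rad. 1 gradian = 0.015707963 rad, so 5.588 rad = 5.588 / 0.015707963 = 355.74313 gradian ≈ 355.7 gradian (4 s.f.).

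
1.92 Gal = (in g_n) 1 Gal = 0.01 m/s^2, so 1.92 Gal = 1.92 * 0.01 = 0.0192 m/s^2. 1 g_n = 9.80665 m/s^2, so 0.0192 m/s^2 = 0.0192 / 9.80665 = 0.0019578551 g_n ≈ 0.001958 g_n (4 s.f.). Final answer: 0.001958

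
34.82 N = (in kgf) 3.551. Check: 1 kgf = 9.80665 N, so 34.82 N = 34.82 / 9.80665 = 3.5506519 kgf ≈ 3.551 kgf (4 s.f.).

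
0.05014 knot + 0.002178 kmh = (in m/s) 1 knot = 0.51444444 m/s, so 0.05014 knot = 0.05014 * 0.51444444 = 0.025794244 m/s. 1 kmh = 0.27777778 m/s, so 0.002178 kmh = 0.002178 * 0.27777778 = 0.000605 m/s. Sum: 0.025794244 + 0.000605 = 0.026399244 m/s. Result: 0.026399244 m/s ≈ 0.0264 m/s (4 s.f.). Final answer: 0.0264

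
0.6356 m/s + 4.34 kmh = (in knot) 0.6356 m/s is already in m/s. 1 kmh = 0.27777778 m/s, so 4.34 kmh = 4.34 * 0.27777778 = 1.2055556 m/s. Sum: 0.6356 + 1.2055556 = 1.8411556 m/s. 1 knot = 0.51444444 m/s, so 1.8411556 m/s = 1.8411556 / 0.51444444 = 3.5789201 knot ≈ 3.579 knot (4 s.f.). Final answer: 3.579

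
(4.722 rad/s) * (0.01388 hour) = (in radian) 4.722 rad/s is already in rad/s. 1 hour = 3600 s, so 0.01388 hour = 0.01388 * 3600 = 49.968 s. Combine: 4.722 rad/s * 49.968 s = 235.9489 rad. 235.9489 rad = 235.9489 radian ≈ 235.9 radian (4 s.f.). Final answer: 235.9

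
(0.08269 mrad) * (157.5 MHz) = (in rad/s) 1 mrad = 0.001 rad, so 0.08269 mrad = 0.08269 * 0.001 = 8.269e-05 rad. 1 MHz = 1000000 Hz, so 157.5 MHz = 157.5 * 1000000 = 1.575e+08 Hz. Combine: 8.269e-05 rad * 1.575e+08 Hz = 13023.675 rad/s. Result: 13023.675 rad/s ≈ 1.302e+04 rad/s (4 s.f.). Final answer: 1.302e+04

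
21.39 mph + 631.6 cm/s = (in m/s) 1 mph = 0.44704 m/s, so 21.39 mph = 21.39 * 0.44704 = 9.5621856 m/s. 1 cm/s = 0.01 m/s, so 631.6 cm/s = 631.6 * 0.01 = 6.316 m/s. Sum: 9.5621856 + 6.316 = 15.878186 m/s. Result: 15.878186 m/s ≈ 15.88 m/s (4 s.f.). Final answer: 15.88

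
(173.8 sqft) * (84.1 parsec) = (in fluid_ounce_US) 1 sqft = 0.09290304 m^2, so 173.8 sqft = 173.8 * 0.09290304 = 16.146548 m^2. 1 parsec = 3.0856776e+16 m, so 84.1 parsec = 84.1 * 3.0856776e+16 = 2.5950548e+18 m. Combine: 16.146548 m^2 * 2.5950548e+18 m = 4.1901179e+19 m^3. 1 fluid_ounce_US = 2.957353e-05 m^3, so 4.1901179e+19 m^3 = 4.1901179e+19 / 2.957353e-05 = 1.4168474e+24 fluid_ounce_US ≈ 1.417e+24 fluid_ounce_US (4 s.f.). Final answer: 1.417e+24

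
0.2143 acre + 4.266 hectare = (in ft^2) 1 acre = 4046.8564 m^2, so 0.2143 acre = 0.2143 * 4046.8564 = 867.24133 m^2. 1 hectare = 10000 m^2, so 4.266 hectare = 4.266 * 10000 = 42660 m^2. Sum: 867.24133 + 42660 = 43527.241 m^2. 1 ft^2 = 0.09290304 m^2, so 43527.241 m^2 = 43527.241 / 0.09290304 = 468523.33 ft^2 ≈ 4.685e+05 ft^2 (4 s.f.). Final answer: 4.685e+05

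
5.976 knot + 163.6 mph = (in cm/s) 7621. Check: 1 knot = 0.51444444 m/s, so 5.976 knot = 5.976 * 0.51444444 = 3.07432 m/s. 1 mph = 0.44704 m/s, so 163.6 mph = 163.6 * 0.44704 = 73.135744 m/s. Sum: 3.07432 + 73.135744 = 76.210064 m/s. 1 cm/s = 0.01 m/s, so 76.210064 m/s = 76.210064 / 0.01 = 7621.0064 cm/s ≈ 7621 cm/s (4 s.f.).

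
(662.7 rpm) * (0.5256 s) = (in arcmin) 1 rpm = 0.10471976 rad/s, so 662.7 rpm = 662.7 * 0.10471976 = 69.397782 rad/s. 0.5256 s is already in s. Combine: 69.397782 rad/s * 0.5256 s = 36.475474 rad. 1 arcmin = 0.00029088821 rad, so 36.475474 rad = 36.475474 / 0.00029088821 = 125393.44 arcmin ≈ 1.254e+05 arcmin (4 s.f.). Final answer: 1.254e+05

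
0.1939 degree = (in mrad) 1 degree = 0.017453293 rad, so 0.1939 degree = 0.1939 * 0.017453293 = 0.0033841934 rad. 1 mrad = 0.001 rad, so 0.0033841934 rad = 0.0033841934 / 0.001 = 3.3841934 mrad ≈ 3.384 mrad (4 s.f.). Final answer: 3.384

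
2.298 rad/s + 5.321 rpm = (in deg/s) 163.6. Check: 2.298 rad/s is already in rad/s. 1 rpm = 0.10471976 rad/s, so 5.321 rpm = 5.321 * 0.10471976 = 0.55721382 rad/s. Sum: 2.298 + 0.55721382 = 2.8552138 rad/s. 1 deg/s = 0.017453293 rad/s, so 2.8552138 rad/s = 2.8552138 / 0.017453293 = 163.5917 deg/s ≈ 163.6 deg/s (4 s.f.).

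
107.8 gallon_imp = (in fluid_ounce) 1.657e+04. Check: 1 gallon_imp = 0.00454609 m^3, so 107.8 gallon_imp = 107.8 * 0.00454609 = 0.4900685 m^3. 1 fluid_ounce = 2.957353e-05 m^3, so 0.4900685 m^3 = 0.4900685 / 2.957353e-05 = 16571.187 fluid_ounce ≈ 1.657e+04 fluid_ounce (4 s.f.).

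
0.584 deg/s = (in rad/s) 0.01019. Check: 1 deg/s = 0.017453293 rad/s, so 0.584 deg/s = 0.584 * 0.017453293 = 0.010192723 rad/s. Result: 0.010192723 rad/s ≈ 0.01019 rad/s (4 s.f.).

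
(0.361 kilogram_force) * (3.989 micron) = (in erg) 141.2. Check: 1 kilogram_force = 9.80665 N, so 0.361 kilogram_force = 0.361 * 9.80665 = 3.5402006 N. 1 micron = 1e-06 m, so 3.989 micron = 3.989 * 1e-06 = 3.989e-06 m. Combine: 3.5402006 N * 3.989e-06 m = 1.412186e-05 J. 1 erg = 1e-07 J, so 1.412186e-05 J = 1.412186e-05 / 1e-07 = 141.2186 erg ≈ 141.2 erg (4 s.f.).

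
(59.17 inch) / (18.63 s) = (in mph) 0.1805. Check: 1 inch = 0.0254 m, so 59.17 inch = 59.17 * 0.0254 = 1.502918 m. 18.63 s is already in s. Combine: 1.502918 m / 18.63 s = 0.080671927 m/s. 1 mph = 0.44704 m/s, so 0.080671927 m/s = 0.080671927 / 0.44704 = 0.18045796 mph ≈ 0.1805 mph (4 s.f.).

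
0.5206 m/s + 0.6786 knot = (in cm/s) 86.97. Check: 0.5206 m/s is already in m/s. 1 knot = 0.51444444 m/s, so 0.6786 knot = 0.6786 * 0.51444444 = 0.349102 m/s. Sum: 0.5206 + 0.349102 = 0.869702 m/s. 1 cm/s = 0.01 m/s, so 0.869702 m/s = 0.869702 / 0.01 = 86.9702 cm/s ≈ 86.97 cm/s (4 s.f.).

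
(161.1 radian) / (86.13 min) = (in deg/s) 1.786. Check: 161.1 radian = 161.1 rad. 1 min = 60 s, so 86.13 min = 86.13 * 60 = 5167.8 s. Combine: 161.1 rad / 5167.8 s = 0.031173807 rad/s. 1 deg/s = 0.017453293 rad/s, so 0.031173807 rad/s = 0.031173807 / 0.017453293 = 1.7861276 deg/s ≈ 1.786 deg/s (4 s.f.).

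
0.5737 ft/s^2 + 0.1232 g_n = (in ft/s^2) 4.538. Check: 1 ft/s^2 = 0.3048 m/s^2, so 0.5737 ft/s^2 = 0.5737 * 0.3048 = 0.17486376 m/s^2. 1 g_n = 9.80665 m/s^2, so 0.1232 g_n = 0.1232 * 9.80665 = 1.2081793 m/s^2. Sum: 0.17486376 + 1.2081793 = 1.383043 m/s^2. 1 ft/s^2 = 0.3048 m/s^2, so 1.383043 m/s^2 = 1.383043 / 0.3048 = 4.5375428 ft/s^2 ≈ 4.538 ft/s^2 (4 s.f.).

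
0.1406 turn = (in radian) 0.8834. Check: 1 turn = 6.2831853 rad, so 0.1406 turn = 0.1406 * 6.2831853 = 0.88341585 rad. 0.88341585 rad = 0.88341585 radian ≈ 0.8834 radian (4 s.f.).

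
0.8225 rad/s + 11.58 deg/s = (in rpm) 9.784. Check: 0.8225 rad/s is already in rad/s. 1 deg/s = 0.017453293 rad/s, so 11.58 deg/s = 11.58 * 0.017453293 = 0.20210913 rad/s. Sum: 0.8225 + 0.20210913 = 1.0246091 rad/s. 1 rpm = 0.10471976 rad/s, so 1.0246091 rad/s = 1.0246091 / 0.10471976 = 9.7842964 rpm ≈ 9.784 rpm (4 s.f.).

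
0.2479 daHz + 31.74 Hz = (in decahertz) 3.422. Check: 1 daHz = 10 Hz, so 0.2479 daHz = 0.2479 * 10 = 2.479 Hz. 31.74 Hz is already in Hz. Sum: 2.479 + 31.74 = 34.219 Hz. 1 decahertz = 10 Hz, so 34.219 Hz = 34.219 / 10 = 3.4219 decahertz ≈ 3.422 decahertz (4 s.f.).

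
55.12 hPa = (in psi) 0.7994. Check: 1 hPa = 100 Pa, so 55.12 hPa = 55.12 * 100 = 5512 Pa. 1 psi = 6894.7573 Pa, so 5512 Pa = 5512 / 6894.7573 = 0.79944801 psi ≈ 0.7994 psi (4 s.f.).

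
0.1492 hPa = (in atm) 1 hPa = 100 Pa, so 0.1492 hPa = 0.1492 * 100 = 14.92 Pa. 1 atm = 101325 Pa, so 14.92 Pa = 14.92 / 101325 = 0.00014724895 atm ≈ 0.0001472 atm (4 s.f.). Final answer: 0.0001472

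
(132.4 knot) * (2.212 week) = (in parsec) 2.953e-09. Check: 1 knot = 0.51444444 m/s, so 132.4 knot = 132.4 * 0.51444444 = 68.112444 m/s. 1 week = 604800 s, so 2.212 week = 2.212 * 604800 = 1337817.6 s. Combine: 68.112444 m/s * 1337817.6 s = 91122027 m. 1 parsec = 3.0856776e+16 m, so 91122027 m = 91122027 / 3.0856776e+16 = 2.9530638e-09 parsec ≈ 2.953e-09 parsec (4 s.f.).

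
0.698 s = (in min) 1 min = 60 s, so 0.698 s = 0.698 / 60 = 0.011633333 min ≈ 0.01163 min (4 s.f.). Final answer: 0.01163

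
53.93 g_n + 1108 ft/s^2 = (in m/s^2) 866.6. Check: 1 g_n = 9.80665 m/s^2, so 53.93 g_n = 53.93 * 9.80665 = 528.87263 m/s^2. 1 ft/s^2 = 0.3048 m/s^2, so 1108 ft/s^2 = 1108 * 0.3048 = 337.7184 m/s^2. Sum: 528.87263 + 337.7184 = 866.59103 m/s^2. Result: 866.59103 m/s^2 ≈ 866.6 m/s^2 (4 s.f.).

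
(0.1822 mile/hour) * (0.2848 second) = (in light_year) 1 mile/hour = 0.44704 m/s, so 0.1822 mile/hour = 0.1822 * 0.44704 = 0.081450688 m/s. 0.2848 second = 0.2848 s. Combine: 0.081450688 m/s * 0.2848 s = 0.023197156 m. 1 light_year = 9.4607305e+15 m, so 0.023197156 m = 0.023197156 / 9.4607305e+15 = 2.4519413e-18 light_year ≈ 2.452e-18 light_year (4 s.f.). Final answer: 2.452e-18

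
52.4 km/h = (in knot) 1 km/h = 0.27777778 m/s, so 52.4 km/h = 52.4 * 0.27777778 = 14.555556 m/s. 1 knot = 0.51444444 m/s, so 14.555556 m/s = 14.555556 / 0.51444444 = 28.293737 knot ≈ 28.29 knot (4 s.f.). Final answer: 28.29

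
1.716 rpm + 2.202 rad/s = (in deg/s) 136.5. Check: 1 rpm = 0.10471976 rad/s, so 1.716 rpm = 1.716 * 0.10471976 = 0.1796991 rad/s. 2.202 rad/s is already in rad/s. Sum: 0.1796991 + 2.202 = 2.3816991 rad/s. 1 deg/s = 0.017453293 rad/s, so 2.3816991 rad/s = 2.3816991 / 0.017453293 = 136.46131 deg/s ≈ 136.5 deg/s (4 s.f.).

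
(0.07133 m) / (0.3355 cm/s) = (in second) 0.07133 m is already in m. 1 cm/s = 0.01 m/s, so 0.3355 cm/s = 0.3355 * 0.01 = 0.003355 m/s. Combine: 0.07133 m / 0.003355 m/s = 21.260805 s. 21.260805 s = 21.260805 second ≈ 21.26 second (4 s.f.). Final answer: 21.26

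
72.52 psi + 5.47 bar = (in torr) 7853. Check: 1 psi = 6894.7573 Pa, so 72.52 psi = 72.52 * 6894.7573 = 500007.8 Pa. 1 bar = 100000 Pa, so 5.47 bar = 5.47 * 100000 = 547000 Pa. Sum: 500007.8 + 547000 = 1047007.8 Pa. 1 torr = 133.32237 Pa, so 1047007.8 Pa = 1047007.8 / 133.32237 = 7853.2043 torr ≈ 7853 torr (4 s.f.).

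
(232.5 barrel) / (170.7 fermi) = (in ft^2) 1 barrel = 0.15898729 m^3, so 232.5 barrel = 232.5 * 0.15898729 = 36.964546 m^3. 1 fermi = 1e-15 m, so 170.7 fermi = 170.7 * 1e-15 = 1.707e-13 m. Combine: 36.964546 m^3 / 1.707e-13 m = 2.1654684e+14 m^2. 1 ft^2 = 0.09290304 m^2, so 2.1654684e+14 m^2 = 2.1654684e+14 / 0.09290304 = 2.3308908e+15 ft^2 ≈ 2.331e+15 ft^2 (4 s.f.). Final answer: 2.331e+15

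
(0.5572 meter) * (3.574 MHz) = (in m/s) 1.991e+06. Check: 0.5572 meter = 0.5572 m. 1 MHz = 1000000 Hz, so 3.574 MHz = 3.574 * 1000000 = 3574000 Hz. Combine: 0.5572 m * 3574000 Hz = 1991432.8 m/s. Result: 1991432.8 m/s ≈ 1.991e+06 m/s (4 s.f.).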